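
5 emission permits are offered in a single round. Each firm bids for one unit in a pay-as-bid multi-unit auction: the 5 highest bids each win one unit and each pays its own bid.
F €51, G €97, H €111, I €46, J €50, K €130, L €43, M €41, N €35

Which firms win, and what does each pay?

K €130, H €111, G €97, F €51, J €50

Bids ranked high→low: 130 (K), 111 (H), 97 (G), 51 (F), 50 (J), 46 (I), 43 (L), …
Top 5: K, H, G, F, J.
Each winner pays its own bid: K €130, H €111, G €97, F €51, J €50.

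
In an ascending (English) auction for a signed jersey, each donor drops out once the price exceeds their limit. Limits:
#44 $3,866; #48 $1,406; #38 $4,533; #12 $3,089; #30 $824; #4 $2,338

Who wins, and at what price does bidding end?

Limits in order: 4,533 (#38) > 3,866 (#44) > 3,089 (#12) > 2,338 (#4) > 1,406 (#48) > 824 (#30)
Bidding ends when #44 exits at $3,866; #38 takes it.

#38 wins at $3,866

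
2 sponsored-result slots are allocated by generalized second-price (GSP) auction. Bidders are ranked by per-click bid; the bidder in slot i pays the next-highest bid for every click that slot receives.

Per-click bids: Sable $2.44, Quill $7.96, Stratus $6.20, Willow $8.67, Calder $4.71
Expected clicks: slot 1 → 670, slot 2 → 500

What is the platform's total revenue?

Total revenue: $8433.20

Per-click bids in order: $8.67 (Willow) > $7.96 (Quill) > $6.20 (Stratus) > …
Slot 1: Willow pays $7.96 × 670 = $5333.20
Slot 2: Quill pays $6.20 × 500 = $3100.00
Total = $8433.20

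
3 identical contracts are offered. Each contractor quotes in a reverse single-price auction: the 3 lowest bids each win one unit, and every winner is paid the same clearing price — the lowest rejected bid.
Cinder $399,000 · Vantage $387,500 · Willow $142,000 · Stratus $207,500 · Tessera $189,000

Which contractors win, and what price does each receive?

Sorting: 142,000 (Willow), 189,000 (Tessera), 207,500 (Stratus), 387,500 (Vantage), 399,000 (Cinder)
The 3 lowest are Willow, Tessera, Stratus.
First losing bid is Vantage's $387,500, which sets the uniform price.

Willow, Tessera, Stratus; each is paid $387,500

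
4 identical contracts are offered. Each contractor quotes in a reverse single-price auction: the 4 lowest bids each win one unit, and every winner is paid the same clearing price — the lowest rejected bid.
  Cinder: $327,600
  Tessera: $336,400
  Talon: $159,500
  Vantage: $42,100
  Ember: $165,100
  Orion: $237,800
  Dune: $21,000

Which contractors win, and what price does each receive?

Sorting: 21,000 (Dune), 42,100 (Vantage), 159,500 (Talon), 165,100 (Ember), 237,800 (Orion), 327,600 (Cinder), …
Lowest 4: Dune, Vantage, Talon, Ember.
First losing bid is Orion's $237,800, which sets the uniform price.

Dune, Vantage, Talon, Ember; each is paid $237,800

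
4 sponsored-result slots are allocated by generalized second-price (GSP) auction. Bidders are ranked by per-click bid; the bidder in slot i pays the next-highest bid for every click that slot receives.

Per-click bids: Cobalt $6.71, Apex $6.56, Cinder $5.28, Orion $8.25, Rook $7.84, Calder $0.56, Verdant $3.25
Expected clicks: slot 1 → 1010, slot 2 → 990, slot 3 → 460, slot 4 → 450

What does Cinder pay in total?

Ranked by bid: $8.25 (Orion) > $7.84 (Rook) > $6.71 (Cobalt) > $6.56 (Apex) > $5.28 (Cinder) > …
Cinder ranks below slot 4 → no slot, pays nothing.

Cinder pays $0.00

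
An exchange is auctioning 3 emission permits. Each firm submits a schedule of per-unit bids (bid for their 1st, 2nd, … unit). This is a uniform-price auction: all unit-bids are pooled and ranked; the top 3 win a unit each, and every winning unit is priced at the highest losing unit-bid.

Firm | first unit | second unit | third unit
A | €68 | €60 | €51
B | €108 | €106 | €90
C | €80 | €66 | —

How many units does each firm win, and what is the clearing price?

B 3; clearing price €80

Pooled unit-bids ranked (top 3): 108 (B-1), 106 (B-2), 90 (B-3)
The (k+1)-th unit-bid is €80.
Allocation: B 3.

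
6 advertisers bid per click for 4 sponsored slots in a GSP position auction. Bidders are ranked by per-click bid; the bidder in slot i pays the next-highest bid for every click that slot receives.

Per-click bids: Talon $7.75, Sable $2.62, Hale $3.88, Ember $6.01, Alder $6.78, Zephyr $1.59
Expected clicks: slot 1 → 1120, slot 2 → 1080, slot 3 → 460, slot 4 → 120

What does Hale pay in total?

Hale pays $314.40

Per-click bids in order: $7.75 (Talon) > $6.78 (Alder) > $6.01 (Ember) > $3.88 (Hale) > $2.62 (Sable) > …
Hale holds slot 4 → pays next bid $2.62 × 120 clicks = $314.40.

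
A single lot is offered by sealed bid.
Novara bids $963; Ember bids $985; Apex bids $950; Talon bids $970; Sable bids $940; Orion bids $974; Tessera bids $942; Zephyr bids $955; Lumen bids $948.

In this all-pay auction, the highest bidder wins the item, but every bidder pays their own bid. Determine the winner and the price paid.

All-pay auction: the highest bidder wins the item, but every bidder pays their own bid.
Bids in order: 985 (Ember) > 974 (Orion) > 970 (Talon) > 963 (Novara) > 955 (Zephyr) > 950 (Apex) > …
Ember is highest and takes the item; every bidder forfeits their bid.

Ember pays $985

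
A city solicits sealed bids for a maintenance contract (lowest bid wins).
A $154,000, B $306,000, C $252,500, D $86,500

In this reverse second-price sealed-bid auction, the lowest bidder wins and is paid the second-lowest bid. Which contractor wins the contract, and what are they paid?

D is paid $154,000

Reverse second-price sealed-bid auction: the lowest bidder wins and is paid the second-lowest bid.
Bids ranked: 86,500 (D) < 154,000 (A) < 252,500 (C) < 306,000 (B)
D wins with the lowest bid; price is set by the runner-up at $154,000.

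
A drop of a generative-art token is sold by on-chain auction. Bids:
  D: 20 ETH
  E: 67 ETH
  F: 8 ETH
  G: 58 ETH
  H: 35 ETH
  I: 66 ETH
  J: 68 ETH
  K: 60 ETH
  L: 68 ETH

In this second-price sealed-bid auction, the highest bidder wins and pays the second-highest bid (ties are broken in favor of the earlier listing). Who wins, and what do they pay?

J pays 68 ETH

Sorting bids: 68 (J) > 68 (L) > 67 (E) > 66 (I) > 60 (K) > 58 (G) > …
Tie at 68 ETH → J wins by tie-break.
Second-price: J pays L's bid of 68 ETH.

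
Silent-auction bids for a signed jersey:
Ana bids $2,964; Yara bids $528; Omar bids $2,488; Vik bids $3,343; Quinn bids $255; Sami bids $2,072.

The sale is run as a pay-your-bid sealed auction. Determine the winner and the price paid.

Vik pays $3,343

Rule: the highest bidder wins and pays their own bid.
Bids in order: 3,343 (Vik) > 2,964 (Ana) > 2,488 (Omar) > 2,072 (Sami) > 528 (Yara) > 255 (Quinn)
Vik is highest → pays own bid, $3,343.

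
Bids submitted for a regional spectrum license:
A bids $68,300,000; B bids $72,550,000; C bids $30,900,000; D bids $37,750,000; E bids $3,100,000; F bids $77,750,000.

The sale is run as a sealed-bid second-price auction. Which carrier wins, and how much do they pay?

Rule: the highest bidder wins and pays the second-highest bid.
Bids in order: 77,750,000 (F) > 72,550,000 (B) > 68,300,000 (A) > 37,750,000 (D) > 30,900,000 (C) > 3,100,000 (E)
Second-price: F pays B's bid of $72,550,000.

F pays $72,550,000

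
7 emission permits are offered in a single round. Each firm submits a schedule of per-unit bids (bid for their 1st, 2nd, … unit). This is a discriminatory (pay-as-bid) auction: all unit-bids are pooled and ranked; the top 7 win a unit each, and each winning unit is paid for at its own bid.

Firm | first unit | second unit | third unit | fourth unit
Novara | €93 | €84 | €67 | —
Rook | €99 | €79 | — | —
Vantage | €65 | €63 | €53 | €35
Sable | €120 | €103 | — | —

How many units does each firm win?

Novara 3, Rook 2, Sable 2

Pooled unit-bids ranked (top 7): 120 (Sable-1), 103 (Sable-2), 99 (Rook-1), 93 (Novara-1), 84 (Novara-2), 79 (Rook-2), 67 (Novara-3)
Next rejected bid: €65 (not a price — pay-as-bid).
Allocation: Novara 3, Rook 2, Sable 2.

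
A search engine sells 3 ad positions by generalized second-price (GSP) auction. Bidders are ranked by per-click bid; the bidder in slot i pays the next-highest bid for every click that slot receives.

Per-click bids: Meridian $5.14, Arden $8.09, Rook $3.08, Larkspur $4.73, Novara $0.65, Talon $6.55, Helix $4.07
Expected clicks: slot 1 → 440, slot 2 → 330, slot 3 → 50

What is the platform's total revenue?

Ranked by bid: $8.09 (Arden) > $6.55 (Talon) > $5.14 (Meridian) > $4.73 (Larkspur) > …
Slot 1: Arden pays $6.55 × 440 = $2882.00
Slot 2: Talon pays $5.14 × 330 = $1696.20
Slot 3: Meridian pays $4.73 × 50 = $236.50
Total = $4814.70

Total revenue: $4814.70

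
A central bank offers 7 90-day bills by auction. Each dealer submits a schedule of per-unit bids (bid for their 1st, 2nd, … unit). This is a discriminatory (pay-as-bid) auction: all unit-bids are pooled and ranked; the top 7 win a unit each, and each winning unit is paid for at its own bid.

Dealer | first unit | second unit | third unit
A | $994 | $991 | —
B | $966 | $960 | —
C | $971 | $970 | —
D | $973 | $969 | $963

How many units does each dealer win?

A 2, B 1, C 2, D 2

Merging the schedules and taking the best 7: 994 (A-1), 991 (A-2), 973 (D-1), 971 (C-1), 970 (C-2), 969 (D-2), 966 (B-1)
Next rejected bid: $963 (not a price — pay-as-bid).
Allocation: A 2, B 1, C 2, D 2.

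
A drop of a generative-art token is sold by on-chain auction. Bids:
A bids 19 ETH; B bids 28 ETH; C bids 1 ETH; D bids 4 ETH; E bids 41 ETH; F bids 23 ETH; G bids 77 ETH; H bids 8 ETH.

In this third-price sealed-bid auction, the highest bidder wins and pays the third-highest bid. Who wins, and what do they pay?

Sorting bids: 77 (G) > 41 (E) > 28 (B) > 23 (F) > 19 (A) > 8 (H) > …
G is highest; pays the third-highest bid, 28 ETH.

G pays 28 ETH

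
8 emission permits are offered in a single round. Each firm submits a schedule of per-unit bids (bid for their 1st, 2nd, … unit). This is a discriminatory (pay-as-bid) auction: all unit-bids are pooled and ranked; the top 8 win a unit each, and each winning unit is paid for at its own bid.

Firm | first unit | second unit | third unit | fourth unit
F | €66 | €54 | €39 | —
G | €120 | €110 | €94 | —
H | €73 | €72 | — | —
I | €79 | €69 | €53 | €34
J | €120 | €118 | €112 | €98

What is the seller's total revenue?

Total revenue: €851

Pooled unit-bids ranked (top 8): 120 (G-1), 120 (J-1), 118 (J-2), 112 (J-3), 110 (G-2), 98 (J-4), 94 (G-3), 79 (I-1)
Next rejected bid: €73 (not a price — pay-as-bid).
Each winning unit pays its own bid.
Revenue = 120 + 120 + 118 + 112 + 110 + 98 + 94 + 79 = €851.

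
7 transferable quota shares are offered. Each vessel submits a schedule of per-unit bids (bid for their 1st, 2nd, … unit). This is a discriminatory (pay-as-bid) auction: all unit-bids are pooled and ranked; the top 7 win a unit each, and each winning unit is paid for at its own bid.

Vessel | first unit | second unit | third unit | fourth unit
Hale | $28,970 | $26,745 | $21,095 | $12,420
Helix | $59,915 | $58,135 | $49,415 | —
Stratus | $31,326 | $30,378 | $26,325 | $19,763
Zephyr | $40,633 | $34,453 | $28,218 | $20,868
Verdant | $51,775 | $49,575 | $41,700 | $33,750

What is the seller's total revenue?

Total revenue: $351,148

Merging the schedules and taking the best 7: 59,915 (Helix-1), 58,135 (Helix-2), 51,775 (Verdant-1), 49,575 (Verdant-2), 49,415 (Helix-3), 41,700 (Verdant-3), 40,633 (Zephyr-1)
Next rejected bid: $34,453 (not a price — pay-as-bid).
Each winning unit pays its own bid.
Revenue = 59,915 + 58,135 + 51,775 + 49,575 + 49,415 + 41,700 + 40,633 = $351,148.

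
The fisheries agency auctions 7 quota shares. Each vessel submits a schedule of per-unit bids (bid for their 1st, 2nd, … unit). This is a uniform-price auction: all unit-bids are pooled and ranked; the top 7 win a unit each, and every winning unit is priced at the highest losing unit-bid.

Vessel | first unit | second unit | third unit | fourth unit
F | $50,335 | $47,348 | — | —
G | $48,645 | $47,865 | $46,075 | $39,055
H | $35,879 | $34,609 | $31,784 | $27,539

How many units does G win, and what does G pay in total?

All unit-bids, highest first — top 7: 50,335 (F-1), 48,645 (G-1), 47,865 (G-2), 47,348 (F-2), 46,075 (G-3), 39,055 (G-4), 35,879 (H-1)
The (k+1)-th unit-bid is $34,609.
G wins 4 unit(s) at $34,609 each.

G: 4 units, pays $138,436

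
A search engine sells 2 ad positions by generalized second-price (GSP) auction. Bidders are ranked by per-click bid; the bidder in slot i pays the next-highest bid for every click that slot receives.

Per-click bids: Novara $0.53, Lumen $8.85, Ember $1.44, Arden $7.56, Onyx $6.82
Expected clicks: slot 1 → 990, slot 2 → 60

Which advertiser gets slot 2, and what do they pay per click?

Sorting advertisers: $8.85 (Lumen) > $7.56 (Arden) > $6.82 (Onyx) > …
Slot 2 goes to the second-ranked bidder, Arden, who pays the next bid down: $6.82/click.

Arden; $6.82 per click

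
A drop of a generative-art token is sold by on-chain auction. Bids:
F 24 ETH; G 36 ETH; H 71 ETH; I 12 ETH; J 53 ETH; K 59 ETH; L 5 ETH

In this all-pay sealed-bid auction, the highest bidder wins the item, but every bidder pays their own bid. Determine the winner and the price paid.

All-pay sealed-bid auction: the highest bidder wins the item, but every bidder pays their own bid.
Bids ranked: 71 (H) > 59 (K) > 53 (J) > 36 (G) > 24 (F) > 12 (I) > …
H wins with the top bid; all bids are sunk regardless.

H pays 71 ETH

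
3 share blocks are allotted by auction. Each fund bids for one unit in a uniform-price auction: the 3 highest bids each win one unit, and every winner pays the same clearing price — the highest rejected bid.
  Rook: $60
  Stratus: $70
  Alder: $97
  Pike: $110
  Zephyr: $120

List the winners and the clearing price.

Ordering the bids: 120 (Zephyr), 110 (Pike), 97 (Alder), 70 (Stratus), 60 (Rook)
The 3 highest are Zephyr, Pike, Alder.
First losing bid is Stratus's $70, which sets the uniform price.

Zephyr, Pike, Alder; each pays $70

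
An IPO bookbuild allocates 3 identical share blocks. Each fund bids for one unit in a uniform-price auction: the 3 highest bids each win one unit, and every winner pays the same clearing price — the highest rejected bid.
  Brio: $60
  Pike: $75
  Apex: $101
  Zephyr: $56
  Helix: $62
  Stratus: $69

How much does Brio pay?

Brio pays $0

Ordering the bids: 101 (Apex), 75 (Pike), 69 (Stratus), 62 (Helix), 60 (Brio), …
Winners (3 units): Apex, Pike, Stratus.
Highest unsuccessful bid: $62 → clearing price.
Brio does not win → pays $0.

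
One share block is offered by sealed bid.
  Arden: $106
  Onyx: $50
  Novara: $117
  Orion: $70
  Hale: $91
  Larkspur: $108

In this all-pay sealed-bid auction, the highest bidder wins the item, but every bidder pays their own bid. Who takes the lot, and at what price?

Novara pays $117

Rule: the highest bidder wins the item, but every bidder pays their own bid.
Sorting bids: 117 (Novara) > 108 (Larkspur) > 106 (Arden) > 91 (Hale) > 70 (Orion) > 50 (Onyx)
Novara is highest and takes the item; every bidder forfeits their bid.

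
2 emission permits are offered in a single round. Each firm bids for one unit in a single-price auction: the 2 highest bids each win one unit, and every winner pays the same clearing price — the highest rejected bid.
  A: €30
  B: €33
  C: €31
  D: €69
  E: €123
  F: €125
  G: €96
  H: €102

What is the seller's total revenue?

Total revenue: €204

Bids ranked high→low: 125 (F), 123 (E), 102 (H), 96 (G), …
Top 2: F, E.
First losing bid is H's €102, which sets the uniform price.
Total revenue = 2 × €102 = €204.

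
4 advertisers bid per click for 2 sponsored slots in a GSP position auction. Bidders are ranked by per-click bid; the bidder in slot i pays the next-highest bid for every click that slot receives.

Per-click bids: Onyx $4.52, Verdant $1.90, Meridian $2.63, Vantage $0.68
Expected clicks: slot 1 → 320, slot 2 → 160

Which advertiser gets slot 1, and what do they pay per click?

Ranked by bid: $4.52 (Onyx) > $2.63 (Meridian) > $1.90 (Verdant) > …
Slot 1 goes to the first-ranked bidder, Onyx, who pays the next bid down: $2.63/click.

Onyx; $2.63 per click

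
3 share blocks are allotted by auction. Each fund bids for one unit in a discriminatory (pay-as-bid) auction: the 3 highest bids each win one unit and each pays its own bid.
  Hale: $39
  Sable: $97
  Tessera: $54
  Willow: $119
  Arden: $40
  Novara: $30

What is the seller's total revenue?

Bids ranked high→low: 119 (Willow), 97 (Sable), 54 (Tessera), 40 (Arden), 39 (Hale), …
Top 3: Willow, Sable, Tessera.
Total revenue = 119 + 97 + 54 = $270.

Total revenue: $270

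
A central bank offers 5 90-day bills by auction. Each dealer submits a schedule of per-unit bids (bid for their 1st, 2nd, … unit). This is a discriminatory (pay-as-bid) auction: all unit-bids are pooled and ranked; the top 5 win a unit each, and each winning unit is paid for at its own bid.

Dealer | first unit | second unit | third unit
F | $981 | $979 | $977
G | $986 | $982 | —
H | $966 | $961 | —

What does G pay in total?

All unit-bids, highest first — top 5: 986 (G-1), 982 (G-2), 981 (F-1), 979 (F-2), 977 (F-3)
Next rejected bid: $966 (not a price — pay-as-bid).
G's winning unit-bids: 986 + 982 = $1,968.

G pays $1,968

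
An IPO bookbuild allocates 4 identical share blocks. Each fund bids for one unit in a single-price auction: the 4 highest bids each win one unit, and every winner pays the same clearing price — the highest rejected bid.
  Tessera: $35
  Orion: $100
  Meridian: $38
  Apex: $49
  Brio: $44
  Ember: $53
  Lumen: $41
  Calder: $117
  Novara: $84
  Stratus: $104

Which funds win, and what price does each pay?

Calder, Stratus, Orion, Novara; each pays $53

Ordering the bids: 117 (Calder), 104 (Stratus), 100 (Orion), 84 (Novara), 53 (Ember), 49 (Apex), …
The 4 highest are Calder, Stratus, Orion, Novara.
Clearing price = highest rejected bid = $53.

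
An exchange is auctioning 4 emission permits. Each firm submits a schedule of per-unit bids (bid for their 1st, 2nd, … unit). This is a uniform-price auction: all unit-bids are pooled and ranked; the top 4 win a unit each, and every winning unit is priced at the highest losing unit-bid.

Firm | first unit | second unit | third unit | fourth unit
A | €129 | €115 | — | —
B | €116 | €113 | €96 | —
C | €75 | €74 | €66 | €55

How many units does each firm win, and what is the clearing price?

A 2, B 2; clearing price €96

Pooled unit-bids ranked (top 4): 129 (A-1), 116 (B-1), 115 (A-2), 113 (B-2)
The (k+1)-th unit-bid is €96.
Allocation: A 2, B 2.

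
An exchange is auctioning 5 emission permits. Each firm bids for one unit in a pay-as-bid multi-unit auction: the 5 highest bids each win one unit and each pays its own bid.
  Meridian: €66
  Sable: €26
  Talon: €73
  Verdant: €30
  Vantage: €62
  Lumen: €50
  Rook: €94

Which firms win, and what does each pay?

Rook €94, Talon €73, Meridian €66, Vantage €62, Lumen €50

Sorting: 94 (Rook), 73 (Talon), 66 (Meridian), 62 (Vantage), 50 (Lumen), 30 (Verdant), 26 (Sable)
Winners (5 units): Rook, Talon, Meridian, Vantage, Lumen.
Each winner pays its own bid: Rook €94, Talon €73, Meridian €66, Vantage €62, Lumen €50.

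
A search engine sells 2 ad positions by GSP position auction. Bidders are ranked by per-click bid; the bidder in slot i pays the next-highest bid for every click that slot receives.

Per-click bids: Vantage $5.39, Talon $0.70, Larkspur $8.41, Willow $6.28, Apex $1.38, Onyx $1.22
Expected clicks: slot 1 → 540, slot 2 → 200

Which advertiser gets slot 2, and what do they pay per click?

Willow; $5.39 per click

Ranked by bid: $8.41 (Larkspur) > $6.28 (Willow) > $5.39 (Vantage) > …
Slot 2 goes to the second-ranked bidder, Willow, who pays the next bid down: $5.39/click.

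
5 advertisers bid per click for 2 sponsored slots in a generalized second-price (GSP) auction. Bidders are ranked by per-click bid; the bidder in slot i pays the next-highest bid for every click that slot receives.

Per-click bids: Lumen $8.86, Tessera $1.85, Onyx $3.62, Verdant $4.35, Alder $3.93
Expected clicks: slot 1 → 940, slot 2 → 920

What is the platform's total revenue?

Sorting advertisers: $8.86 (Lumen) > $4.35 (Verdant) > $3.93 (Alder) > …
Slot 1: Lumen pays $4.35 × 940 = $4089.00
Slot 2: Verdant pays $3.93 × 920 = $3615.60
Total = $7704.60

Total revenue: $7704.60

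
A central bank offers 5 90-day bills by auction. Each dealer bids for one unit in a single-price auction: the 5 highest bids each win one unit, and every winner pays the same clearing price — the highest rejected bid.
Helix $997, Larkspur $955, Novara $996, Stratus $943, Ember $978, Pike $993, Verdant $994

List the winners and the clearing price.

Helix, Novara, Verdant, Pike, Ember; each pays $955

Sorting: 997 (Helix), 996 (Novara), 994 (Verdant), 993 (Pike), 978 (Ember), 955 (Larkspur), 943 (Stratus)
Top 5: Helix, Novara, Verdant, Pike, Ember.
First losing bid is Larkspur's $955, which sets the uniform price.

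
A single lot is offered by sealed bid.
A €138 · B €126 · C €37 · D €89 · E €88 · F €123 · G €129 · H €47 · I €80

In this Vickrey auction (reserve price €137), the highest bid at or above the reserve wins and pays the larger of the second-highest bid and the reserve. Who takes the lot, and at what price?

A pays €137

Rule: the highest bid at or above the reserve wins and pays the larger of the second-highest bid and the reserve.
Bids in order: 138 (A) > 129 (G) > 126 (B) > 123 (F) > 89 (D) > 88 (E) > …
Highest eligible bid: A at €138.
max(second-highest €129, reserve €137) = €137.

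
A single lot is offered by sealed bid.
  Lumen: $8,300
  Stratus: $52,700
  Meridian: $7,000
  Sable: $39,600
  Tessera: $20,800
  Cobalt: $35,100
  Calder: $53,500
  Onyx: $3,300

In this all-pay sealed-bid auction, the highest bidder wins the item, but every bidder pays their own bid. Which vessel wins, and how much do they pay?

Rule: the highest bidder wins the item, but every bidder pays their own bid.
Bids ranked: 53,500 (Calder) > 52,700 (Stratus) > 39,600 (Sable) > 35,100 (Cobalt) > 20,800 (Tessera) > 8,300 (Lumen) > …
Calder is highest and takes the item; every bidder forfeits their bid.

Calder pays $53,500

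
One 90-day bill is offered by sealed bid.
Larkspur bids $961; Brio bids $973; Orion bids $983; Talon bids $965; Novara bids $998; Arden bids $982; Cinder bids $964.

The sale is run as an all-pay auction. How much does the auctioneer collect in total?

Sorting bids: 998 (Novara) > 983 (Orion) > 982 (Arden) > 973 (Brio) > 965 (Talon) > 964 (Cinder) > …
Every bidder forfeits their bid regardless of winning.
Revenue = 961 + 973 + 983 + 965 + 998 + 982 + 964 = $6,826.

Total revenue: $6,826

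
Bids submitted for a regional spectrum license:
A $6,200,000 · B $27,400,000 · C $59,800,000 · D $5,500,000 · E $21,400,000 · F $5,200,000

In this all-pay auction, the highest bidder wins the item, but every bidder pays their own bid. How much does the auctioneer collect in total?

Total revenue: $125,500,000

Bids ranked: 59,800,000 (C) > 27,400,000 (B) > 21,400,000 (E) > 6,200,000 (A) > 5,500,000 (D) > 5,200,000 (F)
C wins with the top bid; all bids are sunk regardless.
Every bidder forfeits their bid regardless of winning.
Revenue = 6,200,000 + 27,400,000 + 59,800,000 + 5,500,000 + 21,400,000 + 5,200,000 = $125,500,000.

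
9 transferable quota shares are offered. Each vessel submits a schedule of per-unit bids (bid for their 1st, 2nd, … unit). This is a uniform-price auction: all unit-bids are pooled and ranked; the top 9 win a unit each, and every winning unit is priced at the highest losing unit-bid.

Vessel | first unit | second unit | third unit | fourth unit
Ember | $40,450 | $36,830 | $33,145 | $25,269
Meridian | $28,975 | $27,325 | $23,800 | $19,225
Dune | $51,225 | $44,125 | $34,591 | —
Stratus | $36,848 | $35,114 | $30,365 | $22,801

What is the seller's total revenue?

Total revenue: $260,775

Pooled unit-bids ranked (top 9): 51,225 (Dune-1), 44,125 (Dune-2), 40,450 (Ember-1), 36,848 (Stratus-1), 36,830 (Ember-2), 35,114 (Stratus-2), 34,591 (Dune-3), 33,145 (Ember-3), 30,365 (Stratus-3)
First bid not allocated: $28,975.
Allocation: Dune 3, Ember 3, Stratus 3. Every unit priced at $28,975.
Revenue = 9 × 28,975 = $260,775.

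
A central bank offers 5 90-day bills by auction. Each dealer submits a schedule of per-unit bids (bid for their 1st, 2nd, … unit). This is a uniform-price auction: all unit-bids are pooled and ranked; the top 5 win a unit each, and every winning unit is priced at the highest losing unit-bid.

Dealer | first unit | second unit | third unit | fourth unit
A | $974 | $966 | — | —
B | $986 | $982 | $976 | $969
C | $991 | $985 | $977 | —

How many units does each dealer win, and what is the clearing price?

Merging the schedules and taking the best 5: 991 (C-1), 986 (B-1), 985 (C-2), 982 (B-2), 977 (C-3)
The (k+1)-th unit-bid is $976.
Allocation: B 2, C 3.

B 2, C 3; clearing price $976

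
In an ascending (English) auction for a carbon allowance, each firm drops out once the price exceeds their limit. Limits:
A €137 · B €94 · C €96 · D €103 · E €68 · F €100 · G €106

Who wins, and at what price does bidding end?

A wins at €106

Rule: the price rises until one bidder remains; the winner pays the price at which the last rival dropped out.
Limits ranked: 137 (A) > 106 (G) > 103 (D) > 100 (F) > 96 (C) > 94 (B) > …
Once the price passes €106, only A is left; the hammer falls at G's limit of €106.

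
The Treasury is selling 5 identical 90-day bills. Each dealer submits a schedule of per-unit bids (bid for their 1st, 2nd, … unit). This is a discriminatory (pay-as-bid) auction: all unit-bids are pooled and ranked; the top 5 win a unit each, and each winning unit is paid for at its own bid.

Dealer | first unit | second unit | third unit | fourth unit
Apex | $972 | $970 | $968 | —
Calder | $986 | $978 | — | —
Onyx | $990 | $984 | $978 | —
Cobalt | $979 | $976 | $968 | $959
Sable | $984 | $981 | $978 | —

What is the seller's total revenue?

Total revenue: $4,925

All unit-bids, highest first — top 5: 990 (Onyx-1), 986 (Calder-1), 984 (Onyx-2), 984 (Sable-1), 981 (Sable-2)
Next rejected bid: $979 (not a price — pay-as-bid).
Each winning unit pays its own bid.
Revenue = 990 + 986 + 984 + 984 + 981 = $4,925.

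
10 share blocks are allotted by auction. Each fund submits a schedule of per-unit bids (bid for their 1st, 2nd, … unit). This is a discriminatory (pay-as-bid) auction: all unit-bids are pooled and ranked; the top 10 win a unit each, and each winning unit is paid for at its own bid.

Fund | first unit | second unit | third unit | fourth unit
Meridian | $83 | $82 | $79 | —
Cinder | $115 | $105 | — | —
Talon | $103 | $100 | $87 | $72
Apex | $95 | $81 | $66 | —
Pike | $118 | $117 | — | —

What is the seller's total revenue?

Total revenue: $1,005

All unit-bids, highest first — top 10: 118 (Pike-1), 117 (Pike-2), 115 (Cinder-1), 105 (Cinder-2), 103 (Talon-1), 100 (Talon-2), 95 (Apex-1), 87 (Talon-3), 83 (Meridian-1), 82 (Meridian-2)
Next rejected bid: $81 (not a price — pay-as-bid).
Each winning unit pays its own bid.
Revenue = 118 + 117 + 115 + 105 + 103 + 100 + 95 + 87 + 83 + 82 = $1,005.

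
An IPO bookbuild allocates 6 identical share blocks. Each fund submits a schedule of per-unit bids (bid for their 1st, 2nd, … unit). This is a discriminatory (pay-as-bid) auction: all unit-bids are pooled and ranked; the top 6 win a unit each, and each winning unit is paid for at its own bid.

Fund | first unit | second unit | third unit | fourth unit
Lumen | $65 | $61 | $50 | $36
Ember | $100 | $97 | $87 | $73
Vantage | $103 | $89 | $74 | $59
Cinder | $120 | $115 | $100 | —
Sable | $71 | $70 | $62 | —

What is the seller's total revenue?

Merging the schedules and taking the best 6: 120 (Cinder-1), 115 (Cinder-2), 103 (Vantage-1), 100 (Ember-1), 100 (Cinder-3), 97 (Ember-2)
Next rejected bid: $89 (not a price — pay-as-bid).
Each winning unit pays its own bid.
Revenue = 120 + 115 + 103 + 100 + 100 + 97 = $635.

Total revenue: $635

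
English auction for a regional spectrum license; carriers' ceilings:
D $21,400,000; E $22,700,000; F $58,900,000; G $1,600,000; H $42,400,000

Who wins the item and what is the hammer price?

Limits ranked: 58,900,000 (F) > 42,400,000 (H) > 22,700,000 (E) > 21,400,000 (D) > 1,600,000 (G)
H is the last rival to drop out, at $42,400,000; F remains and wins at that price.

F wins at $42,400,000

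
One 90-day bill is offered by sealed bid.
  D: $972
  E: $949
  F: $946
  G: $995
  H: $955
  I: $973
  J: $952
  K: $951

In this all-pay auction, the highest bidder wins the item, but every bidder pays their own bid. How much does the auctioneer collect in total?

Total revenue: $7,693

Rule: the highest bidder wins the item, but every bidder pays their own bid.
Bids in order: 995 (G) > 973 (I) > 972 (D) > 955 (H) > 952 (J) > 951 (K) > …
G wins with the top bid; all bids are sunk regardless.
Every bidder forfeits their bid regardless of winning.
Revenue = 972 + 949 + 946 + 995 + 955 + 973 + 952 + 951 = $7,693.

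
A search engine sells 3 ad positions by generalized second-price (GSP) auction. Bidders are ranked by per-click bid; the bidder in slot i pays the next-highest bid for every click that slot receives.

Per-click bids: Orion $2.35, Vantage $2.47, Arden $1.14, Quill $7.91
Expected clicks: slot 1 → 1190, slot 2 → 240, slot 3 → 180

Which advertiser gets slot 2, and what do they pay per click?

Vantage; $2.35 per click

Sorting advertisers: $7.91 (Quill) > $2.47 (Vantage) > $2.35 (Orion) > $1.14 (Arden)
Slot 2 goes to the second-ranked bidder, Vantage, who pays the next bid down: $2.35/click.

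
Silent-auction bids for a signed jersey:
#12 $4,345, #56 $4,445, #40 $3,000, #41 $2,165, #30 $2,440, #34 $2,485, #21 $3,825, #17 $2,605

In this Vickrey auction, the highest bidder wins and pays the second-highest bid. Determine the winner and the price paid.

Bids in order: 4,445 (#56) > 4,345 (#12) > 3,825 (#21) > 3,000 (#40) > 2,605 (#17) > 2,485 (#34) > …
Second-price: #56 pays #12's bid of $4,345.

#56 pays $4,345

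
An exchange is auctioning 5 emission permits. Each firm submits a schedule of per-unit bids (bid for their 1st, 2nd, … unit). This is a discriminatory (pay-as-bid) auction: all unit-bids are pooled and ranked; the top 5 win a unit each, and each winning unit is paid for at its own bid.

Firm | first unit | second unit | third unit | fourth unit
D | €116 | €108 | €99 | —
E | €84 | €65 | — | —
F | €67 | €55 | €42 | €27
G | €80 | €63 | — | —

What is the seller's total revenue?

Pooled unit-bids ranked (top 5): 116 (D-1), 108 (D-2), 99 (D-3), 84 (E-1), 80 (G-1)
Next rejected bid: €67 (not a price — pay-as-bid).
Each winning unit pays its own bid.
Revenue = 116 + 108 + 99 + 84 + 80 = €487.

Total revenue: €487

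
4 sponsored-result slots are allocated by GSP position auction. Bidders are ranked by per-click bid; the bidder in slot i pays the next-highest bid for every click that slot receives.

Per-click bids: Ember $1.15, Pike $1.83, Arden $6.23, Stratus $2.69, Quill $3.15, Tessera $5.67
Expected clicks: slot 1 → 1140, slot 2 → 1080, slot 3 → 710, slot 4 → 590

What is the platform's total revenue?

Ranked by bid: $6.23 (Arden) > $5.67 (Tessera) > $3.15 (Quill) > $2.69 (Stratus) > $1.83 (Pike) > …
Slot 1: Arden pays $5.67 × 1140 = $6463.80
Slot 2: Tessera pays $3.15 × 1080 = $3402.00
Slot 3: Quill pays $2.69 × 710 = $1909.90
Slot 4: Stratus pays $1.83 × 590 = $1079.70
Total = $12855.40

Total revenue: $12855.40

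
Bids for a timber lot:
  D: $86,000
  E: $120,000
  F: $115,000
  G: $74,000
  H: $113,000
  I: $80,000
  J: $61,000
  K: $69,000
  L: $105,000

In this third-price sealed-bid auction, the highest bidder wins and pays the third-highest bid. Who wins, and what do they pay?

E pays $113,000

Sorting bids: 120,000 (E) > 115,000 (F) > 113,000 (H) > 105,000 (L) > 86,000 (D) > 80,000 (I) > …
E is highest; pays the third-highest bid, $113,000.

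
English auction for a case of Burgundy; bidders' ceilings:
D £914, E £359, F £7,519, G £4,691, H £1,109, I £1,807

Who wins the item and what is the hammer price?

Open ascending-bid auction: the price rises until one bidder remains; the winner pays the price at which the last rival dropped out.
Sorting limits: 7,519 (F) > 4,691 (G) > 1,807 (I) > 1,109 (H) > 914 (D) > 359 (E)
Bidding ends when G exits at £4,691; F takes it.

F wins at £4,691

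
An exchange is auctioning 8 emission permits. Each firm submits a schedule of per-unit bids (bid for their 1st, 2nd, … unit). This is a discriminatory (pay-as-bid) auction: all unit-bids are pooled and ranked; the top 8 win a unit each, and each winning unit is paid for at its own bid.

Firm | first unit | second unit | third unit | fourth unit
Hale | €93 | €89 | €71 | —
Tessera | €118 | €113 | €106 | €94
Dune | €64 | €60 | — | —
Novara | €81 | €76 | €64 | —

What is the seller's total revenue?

Total revenue: €770

Pooled unit-bids ranked (top 8): 118 (Tessera-1), 113 (Tessera-2), 106 (Tessera-3), 94 (Tessera-4), 93 (Hale-1), 89 (Hale-2), 81 (Novara-1), 76 (Novara-2)
Next rejected bid: €71 (not a price — pay-as-bid).
Each winning unit pays its own bid.
Revenue = 118 + 113 + 106 + 94 + 93 + 89 + 81 + 76 = €770.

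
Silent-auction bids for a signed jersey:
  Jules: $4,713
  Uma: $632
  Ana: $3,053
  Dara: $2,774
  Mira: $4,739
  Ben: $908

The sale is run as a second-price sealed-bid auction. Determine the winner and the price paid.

Rule: the highest bidder wins and pays the second-highest bid.
Bids ranked: 4,739 (Mira) > 4,713 (Jules) > 3,053 (Ana) > 2,774 (Dara) > 908 (Ben) > 632 (Uma)
Mira wins with the highest bid; price is set by the runner-up at $4,713.

Mira pays $4,713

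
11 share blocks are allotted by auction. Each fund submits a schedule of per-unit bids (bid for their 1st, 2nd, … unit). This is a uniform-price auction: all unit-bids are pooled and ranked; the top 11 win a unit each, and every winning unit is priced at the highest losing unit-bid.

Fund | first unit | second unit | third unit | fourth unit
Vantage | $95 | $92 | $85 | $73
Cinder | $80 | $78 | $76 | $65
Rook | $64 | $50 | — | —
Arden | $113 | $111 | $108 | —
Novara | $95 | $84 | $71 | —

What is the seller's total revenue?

Total revenue: $803

All unit-bids, highest first — top 11: 113 (Arden-1), 111 (Arden-2), 108 (Arden-3), 95 (Vantage-1), 95 (Novara-1), 92 (Vantage-2), 85 (Vantage-3), 84 (Novara-2), 80 (Cinder-1), 78 (Cinder-2), 76 (Cinder-3)
First bid not allocated: $73.
Allocation: Arden 3, Cinder 3, Novara 2, Vantage 3. Every unit priced at $73.
Revenue = 11 × 73 = $803.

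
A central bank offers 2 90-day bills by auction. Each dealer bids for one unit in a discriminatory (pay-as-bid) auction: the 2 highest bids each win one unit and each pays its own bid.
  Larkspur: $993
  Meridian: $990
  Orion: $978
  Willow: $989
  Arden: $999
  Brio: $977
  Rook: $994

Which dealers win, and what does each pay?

Arden $999, Rook $994

Ordering the bids: 999 (Arden), 994 (Rook), 993 (Larkspur), 990 (Meridian), …
Top 2: Arden, Rook.
Each winner pays its own bid: Arden $999, Rook $994.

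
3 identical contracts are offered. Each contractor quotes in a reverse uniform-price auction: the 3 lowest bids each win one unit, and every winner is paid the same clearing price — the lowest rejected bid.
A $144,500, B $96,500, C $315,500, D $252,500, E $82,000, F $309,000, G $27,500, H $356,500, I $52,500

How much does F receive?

Ordering the bids: 27,500 (G), 52,500 (I), 82,000 (E), 96,500 (B), 144,500 (A), …
The 3 lowest are G, I, E.
Clearing price = lowest rejected bid = $96,500.
F does not win → is paid $0.

F is paid $0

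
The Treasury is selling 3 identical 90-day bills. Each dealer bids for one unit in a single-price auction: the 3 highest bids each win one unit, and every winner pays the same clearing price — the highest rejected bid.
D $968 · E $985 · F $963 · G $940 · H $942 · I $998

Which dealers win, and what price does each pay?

Ordering the bids: 998 (I), 985 (E), 968 (D), 963 (F), 942 (H), …
The 3 highest are I, E, D.
First losing bid is F's $963, which sets the uniform price.

I, E, D; each pays $963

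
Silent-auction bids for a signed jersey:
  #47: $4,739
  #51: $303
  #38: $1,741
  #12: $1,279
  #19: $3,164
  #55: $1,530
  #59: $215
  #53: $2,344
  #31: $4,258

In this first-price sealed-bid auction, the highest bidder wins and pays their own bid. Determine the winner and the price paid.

#47 pays $4,739

Bids ranked: 4,739 (#47) > 4,258 (#31) > 3,164 (#19) > 2,344 (#53) > 1,741 (#38) > 1,530 (#55) > …
#47 has the highest bid and pays exactly that: $4,739.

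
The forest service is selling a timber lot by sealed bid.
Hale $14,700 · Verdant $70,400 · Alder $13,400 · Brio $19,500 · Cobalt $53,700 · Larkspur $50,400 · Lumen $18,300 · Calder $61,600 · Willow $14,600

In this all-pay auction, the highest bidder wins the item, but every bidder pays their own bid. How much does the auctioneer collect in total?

Bids ranked: 70,400 (Verdant) > 61,600 (Calder) > 53,700 (Cobalt) > 50,400 (Larkspur) > 19,500 (Brio) > 18,300 (Lumen) > …
Verdant wins with the top bid; all bids are sunk regardless.
Every bidder forfeits their bid regardless of winning.
Revenue = 14,700 + 70,400 + 13,400 + 19,500 + 53,700 + 50,400 + 18,300 + 61,600 + 14,600 = $316,600.

Total revenue: $316,600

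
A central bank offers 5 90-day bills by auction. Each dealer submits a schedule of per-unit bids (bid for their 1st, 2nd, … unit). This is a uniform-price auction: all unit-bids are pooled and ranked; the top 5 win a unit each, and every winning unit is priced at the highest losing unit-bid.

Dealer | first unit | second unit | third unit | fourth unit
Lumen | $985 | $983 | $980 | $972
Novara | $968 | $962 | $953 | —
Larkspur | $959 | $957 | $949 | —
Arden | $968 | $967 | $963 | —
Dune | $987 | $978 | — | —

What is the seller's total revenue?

Merging the schedules and taking the best 5: 987 (Dune-1), 985 (Lumen-1), 983 (Lumen-2), 980 (Lumen-3), 978 (Dune-2)
First bid not allocated: $972.
Allocation: Dune 2, Lumen 3. Every unit priced at $972.
Revenue = 5 × 972 = $4,860.

Total revenue: $4,860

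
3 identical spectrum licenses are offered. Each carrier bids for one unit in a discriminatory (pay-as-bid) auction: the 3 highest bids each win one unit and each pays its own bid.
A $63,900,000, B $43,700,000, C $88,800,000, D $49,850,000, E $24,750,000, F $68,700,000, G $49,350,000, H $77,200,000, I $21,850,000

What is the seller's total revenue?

Bids ranked high→low: 88,800,000 (C), 77,200,000 (H), 68,700,000 (F), 63,900,000 (A), 49,850,000 (D), …
Winners (3 units): C, H, F.
Total revenue = 88,800,000 + 77,200,000 + 68,700,000 = $234,700,000.

Total revenue: $234,700,000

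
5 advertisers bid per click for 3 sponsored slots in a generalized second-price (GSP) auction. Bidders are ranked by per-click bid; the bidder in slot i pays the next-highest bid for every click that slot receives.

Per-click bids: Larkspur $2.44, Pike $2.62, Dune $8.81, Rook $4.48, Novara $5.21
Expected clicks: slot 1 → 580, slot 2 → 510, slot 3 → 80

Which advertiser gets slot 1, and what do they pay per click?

Sorting advertisers: $8.81 (Dune) > $5.21 (Novara) > $4.48 (Rook) > $2.62 (Pike) > …
Slot 1 goes to the first-ranked bidder, Dune, who pays the next bid down: $5.21/click.

Dune; $5.21 per click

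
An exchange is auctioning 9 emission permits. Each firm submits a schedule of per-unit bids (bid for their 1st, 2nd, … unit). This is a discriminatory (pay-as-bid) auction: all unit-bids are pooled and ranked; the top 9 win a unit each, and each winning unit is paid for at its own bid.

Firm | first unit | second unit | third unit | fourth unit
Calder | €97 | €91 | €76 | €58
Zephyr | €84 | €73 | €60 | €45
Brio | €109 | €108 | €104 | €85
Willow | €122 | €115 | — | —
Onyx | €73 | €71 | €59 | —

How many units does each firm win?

Merging the schedules and taking the best 9: 122 (Willow-1), 115 (Willow-2), 109 (Brio-1), 108 (Brio-2), 104 (Brio-3), 97 (Calder-1), 91 (Calder-2), 85 (Brio-4), 84 (Zephyr-1)
Next rejected bid: €76 (not a price — pay-as-bid).
Allocation: Brio 4, Calder 2, Willow 2, Zephyr 1.

Brio 4, Calder 2, Willow 2, Zephyr 1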